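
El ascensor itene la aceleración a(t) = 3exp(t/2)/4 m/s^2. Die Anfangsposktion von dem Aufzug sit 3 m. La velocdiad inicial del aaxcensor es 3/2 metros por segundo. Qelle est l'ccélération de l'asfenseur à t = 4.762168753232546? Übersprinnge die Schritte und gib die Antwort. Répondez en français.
L'accélération à t = 4.762168753232546 est a = 8.11246935212227.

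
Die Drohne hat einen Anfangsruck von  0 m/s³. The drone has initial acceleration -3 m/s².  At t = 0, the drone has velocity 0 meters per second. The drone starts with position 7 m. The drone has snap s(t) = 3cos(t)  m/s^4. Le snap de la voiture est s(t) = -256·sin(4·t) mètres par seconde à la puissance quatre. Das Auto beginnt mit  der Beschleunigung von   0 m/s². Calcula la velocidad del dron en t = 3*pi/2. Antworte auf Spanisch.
Necesitamos integrar nuestra ecuación del snap s(t) = 3·cos(t) 3 veces. Integrando el snap y usando la condición inicial j(0) = 0, obtenemos j(t) = 3·sin(t). Tomando ∫j(t)dt y aplicando a(0) = -3, encontramos a(t) = -3·cos(t). Tomando ∫a(t)dt y aplicando v(0) = 0, encontramos v(t) = -3·sin(t). Usando v(t) = -3·sin(t) y sustituyendo t = 3*pi/2, encontramos v = 3.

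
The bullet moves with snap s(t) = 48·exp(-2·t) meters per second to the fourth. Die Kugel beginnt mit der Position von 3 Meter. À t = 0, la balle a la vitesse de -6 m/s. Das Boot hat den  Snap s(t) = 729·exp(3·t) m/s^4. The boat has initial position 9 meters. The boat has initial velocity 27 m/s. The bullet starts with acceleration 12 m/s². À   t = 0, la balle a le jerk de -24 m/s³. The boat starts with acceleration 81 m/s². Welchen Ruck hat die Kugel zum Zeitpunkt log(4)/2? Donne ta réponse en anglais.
Starting from snap s(t) = 48·exp(-2·t), we take 1 integral. The integral of snap is jerk. Using j(0) = -24, we get j(t) = -24·exp(-2·t). Using j(t) = -24·exp(-2·t) and substituting t = log(4)/2, we find j = -6.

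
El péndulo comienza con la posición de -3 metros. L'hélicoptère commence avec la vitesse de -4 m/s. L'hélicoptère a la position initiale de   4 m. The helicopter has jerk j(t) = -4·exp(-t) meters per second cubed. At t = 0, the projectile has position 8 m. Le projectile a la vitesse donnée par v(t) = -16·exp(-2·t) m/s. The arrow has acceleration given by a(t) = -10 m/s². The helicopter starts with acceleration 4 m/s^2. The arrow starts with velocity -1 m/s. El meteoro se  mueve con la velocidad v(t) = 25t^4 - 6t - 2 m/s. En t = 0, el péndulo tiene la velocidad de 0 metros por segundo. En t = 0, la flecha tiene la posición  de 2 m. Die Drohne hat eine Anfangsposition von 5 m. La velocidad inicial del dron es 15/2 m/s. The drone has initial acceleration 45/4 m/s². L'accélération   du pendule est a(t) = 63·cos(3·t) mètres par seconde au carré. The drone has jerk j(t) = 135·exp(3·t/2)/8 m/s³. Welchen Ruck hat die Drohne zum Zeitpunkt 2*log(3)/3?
Aus der Gleichung für den Ruck j(t) = 135·exp(3·t/2)/8, setzen wir t = 2*log(3)/3 ein und erhalten j = 405/8.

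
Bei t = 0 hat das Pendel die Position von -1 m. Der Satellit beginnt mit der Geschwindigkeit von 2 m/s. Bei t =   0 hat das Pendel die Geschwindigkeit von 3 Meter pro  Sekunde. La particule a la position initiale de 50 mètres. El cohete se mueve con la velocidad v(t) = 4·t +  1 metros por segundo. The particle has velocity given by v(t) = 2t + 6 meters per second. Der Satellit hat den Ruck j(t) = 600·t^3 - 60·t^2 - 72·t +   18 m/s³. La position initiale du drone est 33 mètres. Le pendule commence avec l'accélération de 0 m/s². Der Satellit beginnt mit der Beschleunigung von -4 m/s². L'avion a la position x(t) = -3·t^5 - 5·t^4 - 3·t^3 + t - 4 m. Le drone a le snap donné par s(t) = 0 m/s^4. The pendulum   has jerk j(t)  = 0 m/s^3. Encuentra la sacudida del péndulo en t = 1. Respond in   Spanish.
Usando j(t) = 0 y sustituyendo t = 1, encontramos j = 0.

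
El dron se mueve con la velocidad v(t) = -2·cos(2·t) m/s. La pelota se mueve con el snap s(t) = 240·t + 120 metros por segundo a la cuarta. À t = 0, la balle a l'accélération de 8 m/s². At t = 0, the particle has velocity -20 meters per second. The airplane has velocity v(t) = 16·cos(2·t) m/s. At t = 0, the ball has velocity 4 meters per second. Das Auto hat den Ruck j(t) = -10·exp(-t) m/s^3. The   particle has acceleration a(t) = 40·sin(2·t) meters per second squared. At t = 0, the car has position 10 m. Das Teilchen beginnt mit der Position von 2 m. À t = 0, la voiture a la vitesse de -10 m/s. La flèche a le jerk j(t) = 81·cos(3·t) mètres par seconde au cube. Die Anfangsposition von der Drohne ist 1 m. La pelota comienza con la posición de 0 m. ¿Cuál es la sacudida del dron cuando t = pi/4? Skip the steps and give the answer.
La respuesta es 0.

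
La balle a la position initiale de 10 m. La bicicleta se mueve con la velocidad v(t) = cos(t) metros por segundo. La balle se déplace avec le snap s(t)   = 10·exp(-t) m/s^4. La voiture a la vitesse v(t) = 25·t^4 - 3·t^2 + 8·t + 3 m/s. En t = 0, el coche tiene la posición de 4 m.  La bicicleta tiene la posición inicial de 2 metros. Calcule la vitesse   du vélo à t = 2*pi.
Nous avons la vitesse v(t) = cos(t). En substituant t = 2*pi: v(2*pi) = 1.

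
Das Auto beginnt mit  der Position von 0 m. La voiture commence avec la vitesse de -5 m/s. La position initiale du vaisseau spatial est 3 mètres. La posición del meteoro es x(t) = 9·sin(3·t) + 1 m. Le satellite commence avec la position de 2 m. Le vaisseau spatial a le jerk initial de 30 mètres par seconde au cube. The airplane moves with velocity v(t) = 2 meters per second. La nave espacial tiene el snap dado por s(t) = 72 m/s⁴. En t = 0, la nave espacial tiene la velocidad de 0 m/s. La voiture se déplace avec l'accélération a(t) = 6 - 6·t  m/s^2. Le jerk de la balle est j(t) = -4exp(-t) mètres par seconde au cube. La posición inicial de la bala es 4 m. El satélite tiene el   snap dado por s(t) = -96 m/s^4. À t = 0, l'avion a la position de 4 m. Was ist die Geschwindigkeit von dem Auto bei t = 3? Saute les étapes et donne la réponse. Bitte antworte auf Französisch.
La réponse est -14.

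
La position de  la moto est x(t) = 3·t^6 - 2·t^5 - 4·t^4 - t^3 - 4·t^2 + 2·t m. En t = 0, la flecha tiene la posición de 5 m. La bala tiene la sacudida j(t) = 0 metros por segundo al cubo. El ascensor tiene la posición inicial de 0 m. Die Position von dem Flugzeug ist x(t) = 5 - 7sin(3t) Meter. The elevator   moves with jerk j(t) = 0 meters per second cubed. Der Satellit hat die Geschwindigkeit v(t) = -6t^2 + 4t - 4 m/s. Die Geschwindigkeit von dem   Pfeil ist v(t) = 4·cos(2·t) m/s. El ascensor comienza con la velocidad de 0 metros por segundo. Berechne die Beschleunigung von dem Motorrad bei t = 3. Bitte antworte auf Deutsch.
Ausgehend von der Position x(t) = 3·t^6 - 2·t^5 - 4·t^4 - t^3 - 4·t^2 + 2·t, nehmen wir 2 Ableitungen. Mit d/dt von x(t) finden wir v(t) = 18·t^5 - 10·t^4 - 16·t^3 - 3·t^2 - 8·t + 2. Die Ableitung von der Geschwindigkeit ergibt die Beschleunigung: a(t) = 90·t^4 - 40·t^3 - 48·t^2 - 6·t - 8. Aus der Gleichung für die Beschleunigung a(t) = 90·t^4 - 40·t^3 - 48·t^2 - 6·t - 8, setzen wir t = 3 ein und erhalten a = 5752.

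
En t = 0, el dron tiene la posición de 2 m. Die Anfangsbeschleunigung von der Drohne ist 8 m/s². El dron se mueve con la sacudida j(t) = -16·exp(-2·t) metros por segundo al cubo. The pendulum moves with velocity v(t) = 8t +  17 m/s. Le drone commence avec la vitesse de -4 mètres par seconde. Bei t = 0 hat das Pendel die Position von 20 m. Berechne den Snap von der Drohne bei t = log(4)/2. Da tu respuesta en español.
Partiendo de la sacudida j(t) = -16·exp(-2·t), tomamos 1 derivada. Tomando d/dt de j(t), encontramos s(t) = 32·exp(-2·t). De la ecuación del snap s(t) = 32·exp(-2·t), sustituimos t = log(4)/2 para obtener s = 8.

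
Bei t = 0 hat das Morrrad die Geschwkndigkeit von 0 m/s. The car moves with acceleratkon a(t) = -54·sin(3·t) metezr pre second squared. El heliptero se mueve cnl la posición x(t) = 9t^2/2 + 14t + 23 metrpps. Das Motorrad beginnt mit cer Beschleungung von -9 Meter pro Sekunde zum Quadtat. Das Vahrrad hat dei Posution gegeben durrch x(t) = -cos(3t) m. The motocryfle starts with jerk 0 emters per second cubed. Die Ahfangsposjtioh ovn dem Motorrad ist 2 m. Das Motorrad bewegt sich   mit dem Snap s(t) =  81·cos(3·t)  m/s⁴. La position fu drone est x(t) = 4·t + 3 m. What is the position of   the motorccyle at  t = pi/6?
To find the answer, we compute 4 integrals of s(t) = 81·cos(3·t). The antiderivative of snap, with j(0) = 0, gives jerk: j(t) = 27·sin(3·t). Finding the antiderivative of j(t) and using a(0) = -9: a(t) = -9·cos(3·t). The antiderivative of acceleration, with v(0) = 0, gives velocity: v(t) = -3·sin(3·t). The integral of velocity is position. Using x(0) = 2, we get x(t) = cos(3·t) + 1. We have position x(t) = cos(3·t) + 1. Substituting t = pi/6: x(pi/6) = 1.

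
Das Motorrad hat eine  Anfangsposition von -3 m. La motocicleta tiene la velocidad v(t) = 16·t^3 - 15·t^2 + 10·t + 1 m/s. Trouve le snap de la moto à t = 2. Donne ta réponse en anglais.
Starting from velocity v(t) = 16·t^3 - 15·t^2 + 10·t + 1, we take 3 derivatives. The derivative of velocity gives acceleration: a(t) = 48·t^2 - 30·t + 10. Taking d/dt of a(t), we find j(t) = 96·t - 30. Taking d/dt of j(t), we find s(t) = 96. From the given snap equation s(t) = 96, we substitute t = 2 to get s = 96.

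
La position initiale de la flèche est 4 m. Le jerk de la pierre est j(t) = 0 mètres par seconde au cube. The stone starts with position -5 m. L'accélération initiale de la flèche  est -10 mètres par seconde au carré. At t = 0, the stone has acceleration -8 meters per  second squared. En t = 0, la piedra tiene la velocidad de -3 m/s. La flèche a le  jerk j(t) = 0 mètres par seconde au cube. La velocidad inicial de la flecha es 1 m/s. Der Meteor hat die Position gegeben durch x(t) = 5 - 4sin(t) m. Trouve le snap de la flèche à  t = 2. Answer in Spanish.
Para resolver esto, necesitamos tomar 1 derivada de nuestra ecuación de la sacudida j(t) = 0. Derivando la sacudida, obtenemos el snap: s(t) = 0. Usando s(t) = 0 y sustituyendo t = 2, encontramos s = 0.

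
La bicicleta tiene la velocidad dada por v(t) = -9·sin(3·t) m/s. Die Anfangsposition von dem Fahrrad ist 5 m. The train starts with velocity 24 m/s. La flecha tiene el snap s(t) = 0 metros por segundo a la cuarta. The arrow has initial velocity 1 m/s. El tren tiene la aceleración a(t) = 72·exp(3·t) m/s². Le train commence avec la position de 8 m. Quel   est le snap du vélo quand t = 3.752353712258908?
Pour résoudre ceci, nous devons prendre 3 dérivées de notre équation de la vitesse v(t) = -9·sin(3·t). En prenant d/dt de v(t), nous trouvons a(t) = -27·cos(3·t). La dérivée de l'accélération donne le jerk: j(t) = 81·sin(3·t). En dérivant le jerk, nous obtenons le snap: s(t) = 243·cos(3·t). Nous avons le snap s(t) = 243·cos(3·t). En substituant t = 3.752353712258908: s(3.752353712258908) = 62.8196658398962.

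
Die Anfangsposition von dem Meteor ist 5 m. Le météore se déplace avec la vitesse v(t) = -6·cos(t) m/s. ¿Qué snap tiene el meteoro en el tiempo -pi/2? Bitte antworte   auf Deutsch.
Um dies zu lösen, müssen wir 3 Ableitungen unserer Gleichung für die Geschwindigkeit v(t) = -6·cos(t) nehmen. Mit d/dt von v(t) finden wir a(t) = 6·sin(t). Die Ableitung von der Beschleunigung ergibt den Ruck: j(t) = 6·cos(t). Mit d/dt von j(t) finden wir s(t) = -6·sin(t). Mit s(t) = -6·sin(t) und Einsetzen von t = -pi/2, finden wir s = 6.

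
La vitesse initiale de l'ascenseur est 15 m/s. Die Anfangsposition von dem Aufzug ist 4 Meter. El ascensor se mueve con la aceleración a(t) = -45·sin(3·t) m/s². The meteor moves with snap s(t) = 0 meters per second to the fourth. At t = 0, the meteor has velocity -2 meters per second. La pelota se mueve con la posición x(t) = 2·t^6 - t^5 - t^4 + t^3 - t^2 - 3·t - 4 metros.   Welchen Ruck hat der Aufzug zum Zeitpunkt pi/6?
Um dies zu lösen, müssen wir 1 Ableitung unserer Gleichung für die Beschleunigung a(t) = -45·sin(3·t) nehmen. Die Ableitung von der Beschleunigung ergibt den Ruck: j(t) = -135·cos(3·t). Mit j(t) = -135·cos(3·t) und Einsetzen von t = pi/6, finden wir j = 0.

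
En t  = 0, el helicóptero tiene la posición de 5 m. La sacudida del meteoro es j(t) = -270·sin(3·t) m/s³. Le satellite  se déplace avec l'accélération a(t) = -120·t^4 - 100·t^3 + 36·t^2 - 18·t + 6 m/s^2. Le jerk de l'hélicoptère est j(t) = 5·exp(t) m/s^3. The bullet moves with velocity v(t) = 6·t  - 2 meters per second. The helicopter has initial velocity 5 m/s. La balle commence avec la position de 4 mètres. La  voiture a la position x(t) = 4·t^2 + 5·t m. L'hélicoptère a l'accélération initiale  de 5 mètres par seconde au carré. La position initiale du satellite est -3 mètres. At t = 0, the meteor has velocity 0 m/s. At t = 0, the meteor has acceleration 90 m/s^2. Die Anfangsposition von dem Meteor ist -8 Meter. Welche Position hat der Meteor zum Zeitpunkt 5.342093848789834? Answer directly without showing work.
Die Antwort ist 11.4976308889871.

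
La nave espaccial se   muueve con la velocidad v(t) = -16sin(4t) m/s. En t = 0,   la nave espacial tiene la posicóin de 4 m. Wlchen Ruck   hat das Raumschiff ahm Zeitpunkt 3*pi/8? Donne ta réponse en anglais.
To solve this, we need to take 2 derivatives of our velocity equation v(t) = -16·sin(4·t). The derivative of velocity gives acceleration: a(t) = -64·cos(4·t). Differentiating acceleration, we get jerk: j(t) = 256·sin(4·t). We have jerk j(t) = 256·sin(4·t). Substituting t = 3*pi/8: j(3*pi/8) = -256.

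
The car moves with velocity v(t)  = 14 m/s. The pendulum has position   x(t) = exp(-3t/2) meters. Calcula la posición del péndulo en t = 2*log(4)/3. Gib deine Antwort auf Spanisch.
Usando x(t) = exp(-3·t/2) y sustituyendo t = 2*log(4)/3, encontramos x = 1/4.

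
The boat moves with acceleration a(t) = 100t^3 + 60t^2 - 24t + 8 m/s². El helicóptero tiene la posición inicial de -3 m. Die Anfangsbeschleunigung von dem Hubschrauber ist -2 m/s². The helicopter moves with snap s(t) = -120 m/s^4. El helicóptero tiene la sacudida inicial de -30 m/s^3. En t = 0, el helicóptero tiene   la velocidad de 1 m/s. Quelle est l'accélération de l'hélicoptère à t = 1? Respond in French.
En partant du snap s(t) = -120, nous prenons 2 primitives. En prenant ∫s(t)dt et en appliquant j(0) = -30, nous trouvons j(t) = -120·t - 30. La primitive du jerk est l'accélération. En utilisant a(0) = -2, nous obtenons a(t) = -60·t^2 - 30·t - 2. De l'équation de l'accélération a(t) = -60·t^2 - 30·t - 2, nous substituons t = 1 pour obtenir a = -92.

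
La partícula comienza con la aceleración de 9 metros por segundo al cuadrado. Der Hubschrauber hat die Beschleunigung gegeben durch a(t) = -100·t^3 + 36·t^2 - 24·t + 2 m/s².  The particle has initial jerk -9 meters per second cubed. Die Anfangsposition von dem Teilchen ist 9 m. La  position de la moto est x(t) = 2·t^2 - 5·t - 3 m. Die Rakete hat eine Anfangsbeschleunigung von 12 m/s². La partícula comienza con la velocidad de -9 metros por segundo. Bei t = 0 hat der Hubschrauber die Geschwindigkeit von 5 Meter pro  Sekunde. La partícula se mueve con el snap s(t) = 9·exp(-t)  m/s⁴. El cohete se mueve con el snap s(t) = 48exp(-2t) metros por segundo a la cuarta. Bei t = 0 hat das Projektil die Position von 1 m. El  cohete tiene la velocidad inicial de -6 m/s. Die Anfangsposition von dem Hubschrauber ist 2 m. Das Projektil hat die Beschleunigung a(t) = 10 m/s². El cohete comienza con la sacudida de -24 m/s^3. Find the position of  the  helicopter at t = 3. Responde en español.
Debemos encontrar la integral de nuestra ecuación de la aceleración a(t) = -100·t^3 + 36·t^2 - 24·t + 2 2 veces. La integral de la aceleración es la velocidad. Usando v(0) = 5, obtenemos v(t) = -25·t^4 + 12·t^3 - 12·t^2 + 2·t + 5. La integral de la velocidad es la posición. Usando x(0) = 2, obtenemos x(t) = -5·t^5 + 3·t^4 - 4·t^3 + t^2 + 5·t + 2. Usando x(t) = -5·t^5 + 3·t^4 - 4·t^3 + t^2 + 5·t + 2 y sustituyendo t = 3, encontramos x = -1054.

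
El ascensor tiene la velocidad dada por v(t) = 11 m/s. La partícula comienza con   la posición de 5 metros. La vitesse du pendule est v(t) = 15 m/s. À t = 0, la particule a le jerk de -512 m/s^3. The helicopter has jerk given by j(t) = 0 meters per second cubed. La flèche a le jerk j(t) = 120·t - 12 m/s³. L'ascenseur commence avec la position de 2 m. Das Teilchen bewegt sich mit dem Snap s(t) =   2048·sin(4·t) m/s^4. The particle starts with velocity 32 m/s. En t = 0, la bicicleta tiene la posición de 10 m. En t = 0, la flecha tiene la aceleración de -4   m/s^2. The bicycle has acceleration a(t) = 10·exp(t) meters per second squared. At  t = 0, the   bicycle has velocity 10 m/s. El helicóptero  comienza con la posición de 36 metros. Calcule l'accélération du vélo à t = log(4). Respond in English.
Using a(t) = 10·exp(t) and substituting t = log(4), we find a = 40.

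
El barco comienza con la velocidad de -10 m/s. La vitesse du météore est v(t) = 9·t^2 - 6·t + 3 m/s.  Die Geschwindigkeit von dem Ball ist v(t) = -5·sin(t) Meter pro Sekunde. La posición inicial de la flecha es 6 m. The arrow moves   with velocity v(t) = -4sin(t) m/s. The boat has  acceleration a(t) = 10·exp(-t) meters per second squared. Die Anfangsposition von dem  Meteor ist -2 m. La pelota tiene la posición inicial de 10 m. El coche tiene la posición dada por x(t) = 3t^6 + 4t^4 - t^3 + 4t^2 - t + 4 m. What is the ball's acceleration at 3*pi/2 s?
To solve this, we need to take 1 derivative of our velocity equation v(t) = -5·sin(t). Taking d/dt of v(t), we find a(t) = -5·cos(t). Using a(t) = -5·cos(t) and substituting t = 3*pi/2, we find a = 0.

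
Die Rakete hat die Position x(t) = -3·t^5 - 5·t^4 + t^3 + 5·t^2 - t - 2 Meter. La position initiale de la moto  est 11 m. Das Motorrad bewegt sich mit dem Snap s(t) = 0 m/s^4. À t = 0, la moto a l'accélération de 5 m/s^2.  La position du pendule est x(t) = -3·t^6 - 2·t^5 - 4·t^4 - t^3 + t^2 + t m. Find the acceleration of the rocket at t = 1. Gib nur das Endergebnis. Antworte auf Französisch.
a(1) = -104.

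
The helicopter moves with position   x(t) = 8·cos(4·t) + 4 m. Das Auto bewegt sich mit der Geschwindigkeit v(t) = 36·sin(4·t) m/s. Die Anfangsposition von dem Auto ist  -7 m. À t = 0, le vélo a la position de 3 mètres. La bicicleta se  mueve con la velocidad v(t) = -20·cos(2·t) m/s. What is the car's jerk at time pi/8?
We must differentiate our velocity equation v(t) = 36·sin(4·t) 2 times. Taking d/dt of v(t), we find a(t) = 144·cos(4·t). Differentiating acceleration, we get jerk: j(t) = -576·sin(4·t). Using j(t) = -576·sin(4·t) and substituting t = pi/8, we find j = -576.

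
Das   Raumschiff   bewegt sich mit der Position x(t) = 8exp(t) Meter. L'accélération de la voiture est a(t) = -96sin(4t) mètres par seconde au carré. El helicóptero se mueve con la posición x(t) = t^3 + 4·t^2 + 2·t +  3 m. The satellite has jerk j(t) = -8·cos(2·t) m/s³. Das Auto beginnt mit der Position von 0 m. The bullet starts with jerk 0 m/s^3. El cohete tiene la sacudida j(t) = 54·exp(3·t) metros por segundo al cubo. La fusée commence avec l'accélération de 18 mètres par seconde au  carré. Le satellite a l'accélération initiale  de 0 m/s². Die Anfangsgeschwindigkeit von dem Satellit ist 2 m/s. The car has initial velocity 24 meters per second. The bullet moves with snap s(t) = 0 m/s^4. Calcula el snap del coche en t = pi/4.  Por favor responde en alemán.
Um dies zu lösen, müssen wir 2 Ableitungen unserer Gleichung für die Beschleunigung a(t) = -96·sin(4·t) nehmen. Durch Ableiten von der Beschleunigung erhalten wir den Ruck: j(t) = -384·cos(4·t). Die Ableitung von dem Ruck ergibt den Snap: s(t) = 1536·sin(4·t). Wir haben den Snap s(t) = 1536·sin(4·t). Durch Einsetzen von t = pi/4: s(pi/4) = 0.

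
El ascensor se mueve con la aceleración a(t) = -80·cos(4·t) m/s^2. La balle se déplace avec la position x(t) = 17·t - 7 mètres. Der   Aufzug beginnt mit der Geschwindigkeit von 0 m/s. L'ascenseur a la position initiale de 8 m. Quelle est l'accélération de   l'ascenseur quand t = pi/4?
En utilisant a(t) = -80·cos(4·t) et en substituant t = pi/4, nous trouvons a = 80.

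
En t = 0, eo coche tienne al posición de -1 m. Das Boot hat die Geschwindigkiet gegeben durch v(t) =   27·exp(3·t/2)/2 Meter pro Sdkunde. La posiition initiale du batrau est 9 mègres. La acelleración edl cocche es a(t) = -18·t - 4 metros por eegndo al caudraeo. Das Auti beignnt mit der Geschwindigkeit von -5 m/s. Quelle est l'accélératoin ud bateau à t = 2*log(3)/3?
Nous devons dériver notre équation de la vitesse v(t) = 27·exp(3·t/2)/2 1 fois. En dérivant la vitesse, nous obtenons l'accélération: a(t) = 81·exp(3·t/2)/4. De l'équation de l'accélération a(t) = 81·exp(3·t/2)/4, nous substituons t = 2*log(3)/3 pour obtenir a = 243/4.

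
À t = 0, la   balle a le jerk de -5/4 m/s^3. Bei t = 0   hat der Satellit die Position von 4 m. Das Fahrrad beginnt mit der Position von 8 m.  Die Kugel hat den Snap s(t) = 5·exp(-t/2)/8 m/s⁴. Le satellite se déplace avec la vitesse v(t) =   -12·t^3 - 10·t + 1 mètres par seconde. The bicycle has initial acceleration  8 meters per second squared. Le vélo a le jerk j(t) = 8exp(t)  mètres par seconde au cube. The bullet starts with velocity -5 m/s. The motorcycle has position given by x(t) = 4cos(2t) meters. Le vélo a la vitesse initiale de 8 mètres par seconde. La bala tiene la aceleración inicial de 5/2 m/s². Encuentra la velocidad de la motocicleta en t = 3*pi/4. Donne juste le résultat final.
La respuesta es 8.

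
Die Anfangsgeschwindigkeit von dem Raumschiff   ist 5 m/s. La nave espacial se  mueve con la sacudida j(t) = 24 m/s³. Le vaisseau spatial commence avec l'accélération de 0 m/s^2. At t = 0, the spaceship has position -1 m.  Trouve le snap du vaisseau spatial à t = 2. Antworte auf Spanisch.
Para resolver esto, necesitamos tomar 1 derivada de nuestra ecuación de la sacudida j(t) = 24. La derivada de la sacudida da el snap: s(t) = 0. Usando s(t) = 0 y sustituyendo t = 2, encontramos s = 0.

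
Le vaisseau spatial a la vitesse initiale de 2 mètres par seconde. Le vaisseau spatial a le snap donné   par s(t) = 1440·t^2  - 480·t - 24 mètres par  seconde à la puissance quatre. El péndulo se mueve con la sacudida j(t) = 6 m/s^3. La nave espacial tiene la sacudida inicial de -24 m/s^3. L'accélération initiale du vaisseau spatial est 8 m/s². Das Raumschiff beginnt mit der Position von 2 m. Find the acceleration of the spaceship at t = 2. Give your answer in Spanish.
Para resolver esto, necesitamos tomar 2 antiderivadas de nuestra ecuación del snap s(t) = 1440·t^2 - 480·t - 24. La antiderivada del snap, con j(0) = -24, da la sacudida: j(t) = 480·t^3 - 240·t^2 - 24·t - 24. La antiderivada de la sacudida, con a(0) = 8, da la aceleración: a(t) = 120·t^4 - 80·t^3 - 12·t^2 - 24·t + 8. Usando a(t) = 120·t^4 - 80·t^3 - 12·t^2 - 24·t + 8 y sustituyendo t = 2, encontramos a = 1192.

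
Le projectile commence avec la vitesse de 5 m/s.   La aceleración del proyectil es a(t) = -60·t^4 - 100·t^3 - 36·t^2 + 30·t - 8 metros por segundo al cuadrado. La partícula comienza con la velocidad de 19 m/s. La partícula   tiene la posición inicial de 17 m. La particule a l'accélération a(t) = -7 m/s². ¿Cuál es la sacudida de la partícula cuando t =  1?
Para resolver esto, necesitamos tomar 1 derivada de nuestra ecuación de la aceleración a(t) = -7. Derivando la aceleración, obtenemos la sacudida: j(t) = 0. Usando j(t) = 0 y sustituyendo t = 1, encontramos j = 0.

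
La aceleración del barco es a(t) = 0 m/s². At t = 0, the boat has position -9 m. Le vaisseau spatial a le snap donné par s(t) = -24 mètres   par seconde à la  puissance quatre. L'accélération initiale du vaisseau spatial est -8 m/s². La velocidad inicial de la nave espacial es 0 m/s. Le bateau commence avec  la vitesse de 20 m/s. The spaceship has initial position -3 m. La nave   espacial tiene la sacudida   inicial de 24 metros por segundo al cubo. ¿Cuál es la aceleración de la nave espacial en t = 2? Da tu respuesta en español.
Debemos encontrar la integral de nuestra ecuación del snap s(t) = -24 2 veces. La integral del snap es la sacudida. Usando j(0) = 24, obtenemos j(t) = 24 - 24·t. La antiderivada de la sacudida, con a(0) = -8, da la aceleración: a(t) = -12·t^2 + 24·t - 8. Usando a(t) = -12·t^2 + 24·t - 8 y sustituyendo t = 2, encontramos a = -8.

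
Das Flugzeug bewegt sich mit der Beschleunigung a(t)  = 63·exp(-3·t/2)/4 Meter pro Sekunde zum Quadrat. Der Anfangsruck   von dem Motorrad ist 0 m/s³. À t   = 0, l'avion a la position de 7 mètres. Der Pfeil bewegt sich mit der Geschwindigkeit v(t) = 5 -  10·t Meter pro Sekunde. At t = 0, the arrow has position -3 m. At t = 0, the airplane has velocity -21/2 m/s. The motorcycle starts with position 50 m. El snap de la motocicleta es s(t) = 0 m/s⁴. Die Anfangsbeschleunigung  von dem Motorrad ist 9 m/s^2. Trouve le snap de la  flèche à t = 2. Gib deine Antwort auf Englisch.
We must differentiate our velocity equation v(t) = 5 - 10·t 3 times. The derivative of velocity gives acceleration: a(t) = -10. Differentiating acceleration, we get jerk: j(t) = 0. Differentiating jerk, we get snap: s(t) = 0. Using s(t) = 0 and substituting t = 2, we find s = 0.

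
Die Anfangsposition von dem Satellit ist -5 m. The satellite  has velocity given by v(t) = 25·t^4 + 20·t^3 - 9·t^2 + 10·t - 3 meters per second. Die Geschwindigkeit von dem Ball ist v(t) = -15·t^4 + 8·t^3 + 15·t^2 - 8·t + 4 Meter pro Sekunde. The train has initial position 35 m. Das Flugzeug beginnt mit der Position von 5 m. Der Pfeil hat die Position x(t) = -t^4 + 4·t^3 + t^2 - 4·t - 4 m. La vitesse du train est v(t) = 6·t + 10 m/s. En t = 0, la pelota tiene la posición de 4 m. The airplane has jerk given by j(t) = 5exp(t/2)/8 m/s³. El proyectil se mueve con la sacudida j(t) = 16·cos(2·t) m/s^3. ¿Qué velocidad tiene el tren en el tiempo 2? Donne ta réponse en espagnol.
Usando v(t) = 6·t + 10 y sustituyendo t = 2, encontramos v = 22.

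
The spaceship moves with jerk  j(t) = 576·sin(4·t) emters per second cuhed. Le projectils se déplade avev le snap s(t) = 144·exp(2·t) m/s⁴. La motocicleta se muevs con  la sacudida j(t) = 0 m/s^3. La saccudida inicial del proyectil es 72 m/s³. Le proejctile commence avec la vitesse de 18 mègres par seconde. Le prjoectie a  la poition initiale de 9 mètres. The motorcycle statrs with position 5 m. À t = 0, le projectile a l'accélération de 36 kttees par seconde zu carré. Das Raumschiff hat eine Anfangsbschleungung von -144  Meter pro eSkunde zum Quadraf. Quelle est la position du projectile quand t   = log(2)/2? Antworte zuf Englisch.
We need to integrate our snap equation s(t) = 144·exp(2·t) 4 times. Finding the antiderivative of s(t) and using j(0) = 72: j(t) = 72·exp(2·t). Taking ∫j(t)dt and applying a(0) = 36, we find a(t) = 36·exp(2·t). The integral of acceleration, with v(0) = 18, gives velocity: v(t) = 18·exp(2·t). The antiderivative of velocity, with x(0) = 9, gives position: x(t) = 9·exp(2·t). Using x(t) = 9·exp(2·t) and substituting t = log(2)/2, we find x = 18.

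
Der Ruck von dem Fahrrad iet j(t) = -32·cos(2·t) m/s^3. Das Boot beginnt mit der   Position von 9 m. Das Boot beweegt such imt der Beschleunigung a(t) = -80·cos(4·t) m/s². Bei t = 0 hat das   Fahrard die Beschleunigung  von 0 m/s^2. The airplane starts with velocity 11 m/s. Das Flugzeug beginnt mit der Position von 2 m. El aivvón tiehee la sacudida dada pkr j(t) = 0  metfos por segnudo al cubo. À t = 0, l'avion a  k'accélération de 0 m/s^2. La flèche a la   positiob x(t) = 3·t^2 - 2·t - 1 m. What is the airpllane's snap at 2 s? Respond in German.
Ausgehend von dem Ruck j(t) = 0, nehmen wir 1 Ableitung. Mit d/dt von j(t) finden wir s(t) = 0. Mit s(t) = 0 und Einsetzen von t = 2, finden wir s = 0.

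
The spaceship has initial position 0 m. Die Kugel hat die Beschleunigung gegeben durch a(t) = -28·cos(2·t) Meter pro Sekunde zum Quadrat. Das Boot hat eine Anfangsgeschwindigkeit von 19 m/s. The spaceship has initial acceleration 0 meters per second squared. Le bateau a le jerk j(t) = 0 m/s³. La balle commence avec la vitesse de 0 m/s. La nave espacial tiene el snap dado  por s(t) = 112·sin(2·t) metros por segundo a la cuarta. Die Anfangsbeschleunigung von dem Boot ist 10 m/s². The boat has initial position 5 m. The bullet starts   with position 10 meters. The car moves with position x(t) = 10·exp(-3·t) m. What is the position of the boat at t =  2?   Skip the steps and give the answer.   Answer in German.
Die Antwort ist 63.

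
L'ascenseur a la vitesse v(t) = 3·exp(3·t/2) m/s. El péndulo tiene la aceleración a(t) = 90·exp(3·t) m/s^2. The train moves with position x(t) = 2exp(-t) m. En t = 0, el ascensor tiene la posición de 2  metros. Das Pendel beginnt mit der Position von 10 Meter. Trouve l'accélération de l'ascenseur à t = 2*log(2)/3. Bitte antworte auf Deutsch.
Um dies zu lösen, müssen wir 1 Ableitung unserer Gleichung für die Geschwindigkeit v(t) = 3·exp(3·t/2) nehmen. Mit d/dt von v(t) finden wir a(t) = 9·exp(3·t/2)/2. Mit a(t) = 9·exp(3·t/2)/2 und Einsetzen von t = 2*log(2)/3, finden wir a = 9.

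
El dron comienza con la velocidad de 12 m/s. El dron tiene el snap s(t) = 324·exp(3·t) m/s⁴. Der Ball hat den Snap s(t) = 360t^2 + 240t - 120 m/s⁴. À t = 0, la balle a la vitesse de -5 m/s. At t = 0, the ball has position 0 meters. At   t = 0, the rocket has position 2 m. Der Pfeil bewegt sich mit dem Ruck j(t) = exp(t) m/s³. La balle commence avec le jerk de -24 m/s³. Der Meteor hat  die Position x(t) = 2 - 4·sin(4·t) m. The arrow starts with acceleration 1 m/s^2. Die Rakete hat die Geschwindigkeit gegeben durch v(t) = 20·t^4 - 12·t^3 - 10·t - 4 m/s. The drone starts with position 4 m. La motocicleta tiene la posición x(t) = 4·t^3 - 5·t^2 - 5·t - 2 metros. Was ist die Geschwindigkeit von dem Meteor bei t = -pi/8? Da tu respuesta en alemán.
Wir müssen unsere Gleichung für die Position x(t) = 2 - 4·sin(4·t) 1-mal ableiten. Mit d/dt von x(t) finden wir v(t) = -16·cos(4·t). Wir haben die Geschwindigkeit v(t) = -16·cos(4·t). Durch Einsetzen von t = -pi/8: v(-pi/8) = 0.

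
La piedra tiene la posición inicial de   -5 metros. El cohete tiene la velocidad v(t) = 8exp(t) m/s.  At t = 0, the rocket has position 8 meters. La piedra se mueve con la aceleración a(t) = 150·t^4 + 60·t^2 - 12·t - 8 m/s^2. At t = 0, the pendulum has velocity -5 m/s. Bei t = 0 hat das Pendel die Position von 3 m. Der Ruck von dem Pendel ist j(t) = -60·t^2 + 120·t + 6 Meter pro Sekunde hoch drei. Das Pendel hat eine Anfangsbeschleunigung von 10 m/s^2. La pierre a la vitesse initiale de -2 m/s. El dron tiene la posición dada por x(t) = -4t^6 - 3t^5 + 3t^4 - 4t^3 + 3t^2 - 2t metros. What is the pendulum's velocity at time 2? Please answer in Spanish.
Debemos encontrar la antiderivada de nuestra ecuación de la sacudida j(t) = -60·t^2 + 120·t + 6 2 veces. La antiderivada de la sacudida, con a(0) = 10, da la aceleración: a(t) = -20·t^3 + 60·t^2 + 6·t + 10. Tomando ∫a(t)dt y aplicando v(0) = -5, encontramos v(t) = -5·t^4 + 20·t^3 + 3·t^2 + 10·t - 5. Tenemos la velocidad v(t) = -5·t^4 + 20·t^3 + 3·t^2 + 10·t - 5. Sustituyendo t = 2: v(2) = 107.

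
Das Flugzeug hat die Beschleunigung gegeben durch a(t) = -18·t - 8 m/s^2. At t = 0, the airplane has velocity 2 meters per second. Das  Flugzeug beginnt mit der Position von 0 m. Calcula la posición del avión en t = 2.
Necesitamos integrar nuestra ecuación de la aceleración a(t) = -18·t - 8 2 veces. La integral de la aceleración, con v(0) = 2, da la velocidad: v(t) = -9·t^2 - 8·t + 2. La antiderivada de la velocidad es la posición. Usando x(0) = 0, obtenemos x(t) = -3·t^3 - 4·t^2 + 2·t. Tenemos la posición x(t) = -3·t^3 - 4·t^2 + 2·t. Sustituyendo t = 2: x(2) = -36.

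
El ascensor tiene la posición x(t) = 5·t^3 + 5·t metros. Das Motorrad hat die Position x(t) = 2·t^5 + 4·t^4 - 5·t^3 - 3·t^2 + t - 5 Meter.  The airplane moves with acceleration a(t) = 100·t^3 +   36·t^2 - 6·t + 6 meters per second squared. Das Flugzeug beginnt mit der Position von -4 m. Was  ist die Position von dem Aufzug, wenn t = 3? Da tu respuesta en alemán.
Wir haben die Position x(t) = 5·t^3 + 5·t. Durch Einsetzen von t = 3: x(3) = 150.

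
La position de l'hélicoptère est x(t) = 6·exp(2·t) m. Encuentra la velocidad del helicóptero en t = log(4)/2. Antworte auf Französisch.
En partant de la position x(t) = 6·exp(2·t), nous prenons 1 dérivée. En prenant d/dt de x(t), nous trouvons v(t) = 12·exp(2·t). Nous avons la vitesse v(t) = 12·exp(2·t). En substituant t = log(4)/2: v(log(4)/2) = 48.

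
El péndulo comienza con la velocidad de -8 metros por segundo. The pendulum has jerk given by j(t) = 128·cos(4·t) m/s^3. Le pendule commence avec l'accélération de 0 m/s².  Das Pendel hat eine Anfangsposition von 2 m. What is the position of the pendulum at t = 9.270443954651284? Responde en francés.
Pour résoudre ceci, nous devons prendre 3 intégrales de notre équation du jerk j(t) = 128·cos(4·t). L'intégrale du jerk est l'accélération. En utilisant a(0) = 0, nous obtenons a(t) = 32·sin(4·t). En intégrant l'accélération et en utilisant la condition initiale v(0) = -8, nous obtenons v(t) = -8·cos(4·t). L'intégrale de la vitesse est la position. En utilisant x(0) = 2, nous obtenons x(t) = 2 - 2·sin(4·t). De l'équation de la position x(t) = 2 - 2·sin(4·t), nous substituons t = 9.270443954651284 pour obtenir x = 3.15772989815365.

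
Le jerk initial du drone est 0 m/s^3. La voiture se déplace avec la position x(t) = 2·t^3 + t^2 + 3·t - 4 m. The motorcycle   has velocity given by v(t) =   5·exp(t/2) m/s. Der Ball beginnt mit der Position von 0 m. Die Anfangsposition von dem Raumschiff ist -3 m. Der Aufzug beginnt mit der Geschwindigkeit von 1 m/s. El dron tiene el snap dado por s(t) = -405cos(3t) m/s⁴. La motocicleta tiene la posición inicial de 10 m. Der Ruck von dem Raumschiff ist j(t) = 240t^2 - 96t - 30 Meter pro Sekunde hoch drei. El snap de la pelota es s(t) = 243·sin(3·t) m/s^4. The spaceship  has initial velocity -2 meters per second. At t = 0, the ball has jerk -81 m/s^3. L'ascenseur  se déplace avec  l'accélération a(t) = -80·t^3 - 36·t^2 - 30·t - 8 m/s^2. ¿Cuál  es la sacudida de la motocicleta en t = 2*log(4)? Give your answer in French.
Pour résoudre ceci, nous devons prendre 2 dérivées de notre équation de la vitesse v(t) = 5·exp(t/2). En prenant d/dt de v(t), nous trouvons a(t) = 5·exp(t/2)/2. En dérivant l'accélération, nous obtenons le jerk: j(t) = 5·exp(t/2)/4. Nous avons le jerk j(t) = 5·exp(t/2)/4. En substituant t = 2*log(4): j(2*log(4)) = 5.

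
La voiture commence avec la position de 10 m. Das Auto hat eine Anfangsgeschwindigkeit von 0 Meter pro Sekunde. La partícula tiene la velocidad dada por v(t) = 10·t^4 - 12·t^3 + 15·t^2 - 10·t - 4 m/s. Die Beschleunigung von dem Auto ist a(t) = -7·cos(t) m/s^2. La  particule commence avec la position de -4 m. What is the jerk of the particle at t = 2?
To solve this, we need to take 2 derivatives of our velocity equation v(t) = 10·t^4 - 12·t^3 + 15·t^2 - 10·t - 4. Taking d/dt of v(t), we find a(t) = 40·t^3 - 36·t^2 + 30·t - 10. The derivative of acceleration gives jerk: j(t) = 120·t^2 - 72·t + 30. From the given jerk equation j(t) = 120·t^2 - 72·t + 30, we substitute t = 2 to get j = 366.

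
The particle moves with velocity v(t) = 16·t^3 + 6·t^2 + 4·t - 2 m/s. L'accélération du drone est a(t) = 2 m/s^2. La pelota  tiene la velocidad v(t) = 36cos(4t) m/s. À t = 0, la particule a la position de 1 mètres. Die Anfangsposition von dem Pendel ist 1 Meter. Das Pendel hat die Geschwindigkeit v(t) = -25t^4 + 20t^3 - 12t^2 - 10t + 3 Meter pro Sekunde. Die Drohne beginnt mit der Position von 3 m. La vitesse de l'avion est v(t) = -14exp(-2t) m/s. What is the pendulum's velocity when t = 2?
Using v(t) = -25·t^4 + 20·t^3 - 12·t^2 - 10·t + 3 and substituting t = 2, we find v = -305.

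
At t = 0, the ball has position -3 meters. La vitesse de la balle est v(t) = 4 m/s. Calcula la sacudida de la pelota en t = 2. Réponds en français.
En partant de la vitesse v(t) = 4, nous prenons 2 dérivées. En dérivant la vitesse, nous obtenons l'accélération: a(t) = 0. En prenant d/dt de a(t), nous trouvons j(t) = 0. De l'équation du jerk j(t) = 0, nous substituons t = 2 pour obtenir j = 0.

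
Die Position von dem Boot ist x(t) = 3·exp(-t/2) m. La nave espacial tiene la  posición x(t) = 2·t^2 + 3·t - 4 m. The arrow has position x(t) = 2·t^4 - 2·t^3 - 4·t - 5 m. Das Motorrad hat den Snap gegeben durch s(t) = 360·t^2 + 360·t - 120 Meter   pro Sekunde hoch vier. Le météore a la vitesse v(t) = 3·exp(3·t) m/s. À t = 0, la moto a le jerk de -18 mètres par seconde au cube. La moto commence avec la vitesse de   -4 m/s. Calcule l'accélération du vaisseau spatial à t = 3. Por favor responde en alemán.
Um dies zu lösen, müssen wir 2 Ableitungen unserer Gleichung für die Position x(t) = 2·t^2 + 3·t - 4 nehmen. Durch Ableiten von der Position erhalten wir die Geschwindigkeit: v(t) = 4·t + 3. Mit d/dt von v(t) finden wir a(t) = 4. Mit a(t) = 4 und Einsetzen von t = 3, finden wir a = 4.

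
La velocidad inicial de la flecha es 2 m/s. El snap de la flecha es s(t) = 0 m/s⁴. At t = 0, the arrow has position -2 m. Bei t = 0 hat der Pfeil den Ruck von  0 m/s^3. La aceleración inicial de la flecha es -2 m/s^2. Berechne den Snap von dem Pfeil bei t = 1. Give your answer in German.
Mit s(t) = 0 und Einsetzen von t = 1, finden wir s = 0.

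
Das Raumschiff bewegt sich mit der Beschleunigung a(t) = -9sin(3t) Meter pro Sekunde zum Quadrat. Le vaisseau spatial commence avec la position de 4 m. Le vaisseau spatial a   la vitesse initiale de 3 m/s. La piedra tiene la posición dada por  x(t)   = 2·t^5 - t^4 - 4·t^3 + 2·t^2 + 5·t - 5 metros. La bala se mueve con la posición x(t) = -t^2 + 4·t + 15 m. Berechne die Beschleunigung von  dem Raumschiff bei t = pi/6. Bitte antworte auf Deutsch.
Aus der Gleichung für die Beschleunigung a(t) = -9·sin(3·t), setzen wir t = pi/6 ein und erhalten a = -9.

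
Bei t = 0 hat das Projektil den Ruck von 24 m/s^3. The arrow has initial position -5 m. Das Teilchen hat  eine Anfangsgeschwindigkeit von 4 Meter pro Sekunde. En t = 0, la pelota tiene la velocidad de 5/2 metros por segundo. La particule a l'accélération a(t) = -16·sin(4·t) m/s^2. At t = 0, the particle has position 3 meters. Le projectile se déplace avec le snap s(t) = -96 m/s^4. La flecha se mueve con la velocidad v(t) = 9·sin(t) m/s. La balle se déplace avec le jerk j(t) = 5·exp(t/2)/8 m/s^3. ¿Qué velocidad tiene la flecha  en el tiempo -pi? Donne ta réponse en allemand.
Wir haben die Geschwindigkeit v(t) = 9·sin(t). Durch Einsetzen von t = -pi: v(-pi) = 0.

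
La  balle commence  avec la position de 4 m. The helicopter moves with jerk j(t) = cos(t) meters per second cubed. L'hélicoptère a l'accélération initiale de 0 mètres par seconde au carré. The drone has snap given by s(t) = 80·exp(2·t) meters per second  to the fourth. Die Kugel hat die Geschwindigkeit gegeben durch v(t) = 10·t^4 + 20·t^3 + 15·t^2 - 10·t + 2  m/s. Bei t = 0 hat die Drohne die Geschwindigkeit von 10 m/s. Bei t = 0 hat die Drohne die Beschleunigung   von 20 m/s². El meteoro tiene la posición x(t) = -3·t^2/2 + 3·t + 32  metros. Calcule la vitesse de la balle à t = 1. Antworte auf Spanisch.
Usando v(t) = 10·t^4 + 20·t^3 + 15·t^2 - 10·t + 2 y sustituyendo t = 1, encontramos v = 37.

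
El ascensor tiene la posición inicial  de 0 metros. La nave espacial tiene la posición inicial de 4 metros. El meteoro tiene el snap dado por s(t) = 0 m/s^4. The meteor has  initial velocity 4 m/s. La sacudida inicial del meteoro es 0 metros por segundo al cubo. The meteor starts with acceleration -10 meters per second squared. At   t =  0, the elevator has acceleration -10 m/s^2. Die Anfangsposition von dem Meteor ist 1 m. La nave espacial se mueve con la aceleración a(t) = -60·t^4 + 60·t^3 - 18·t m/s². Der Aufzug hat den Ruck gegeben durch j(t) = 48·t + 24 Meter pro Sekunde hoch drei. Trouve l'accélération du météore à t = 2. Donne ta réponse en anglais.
Starting from snap s(t) = 0, we take 2 integrals. The integral of snap is jerk. Using j(0) = 0, we get j(t) = 0. The antiderivative of jerk is acceleration. Using a(0) = -10, we get a(t) = -10. We have acceleration a(t) = -10. Substituting t = 2: a(2) = -10.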